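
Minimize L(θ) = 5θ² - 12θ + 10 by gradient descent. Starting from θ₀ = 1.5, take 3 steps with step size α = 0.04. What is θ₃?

L′(θ) = 10θ - 12
Step 1: L′(1.5) = 3; θ₁ = 1.5 − 0.04·3 = 1.38
Step 2: L′(1.38) = 1.8; θ₂ = 1.38 − 0.04·1.8 = 1.308
Step 3: L′(1.308) = 1.08; θ₃ = 1.308 − 0.04·1.08 = 1.2648

1.2648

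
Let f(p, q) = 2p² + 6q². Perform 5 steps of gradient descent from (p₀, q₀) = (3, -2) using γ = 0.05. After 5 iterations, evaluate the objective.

∇f = (4p, 12q)
(p₁, q₁) = (3, -2) − 0.05·(12, -24) = (2.4, -0.8)
(p₂, q₂) = (2.4, -0.8) − 0.05·(9.6, -9.6) = (1.92, -0.32)
(p₃, q₃) = (1.92, -0.32) − 0.05·(7.68, -3.84) = (1.536, -0.128)
(p₄, q₄) = (1.536, -0.128) − 0.05·(6.144, -1.536) = (1.2288, -0.0512)
(p₅, q₅) = (1.2288, -0.0512) − 0.05·(4.9152, -0.6144) = (0.98304, -0.02048)
f(0.98304, -0.02048) = 1.9352518656

1.9352518656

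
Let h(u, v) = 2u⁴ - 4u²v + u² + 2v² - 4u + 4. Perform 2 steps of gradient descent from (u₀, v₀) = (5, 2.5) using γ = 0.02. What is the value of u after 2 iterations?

∇h = (8u³ - 8uv + 2u - 4, -4u² + 4v)
Step 1: at (5, 2.5), ∇h = (906, -90) → (5, 2.5) − 0.02·(906, -90) = (-13.12, 4.3)
Step 2: at (-13.12, 4.3), ∇h = (-17646.138624, -671.3376) → (-13.12, 4.3) − 0.02·(-17646.138624, -671.3376) = (339.80277248, 17.726752)
u = 339.80277248

339.80277248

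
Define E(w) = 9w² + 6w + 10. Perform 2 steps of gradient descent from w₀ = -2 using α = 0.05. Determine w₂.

-0.35

E′(w) = 18w + 6
w₁ = -2 − 0.05·(-30) = -0.5
w₂ = -0.5 − 0.05·(-3) = -0.35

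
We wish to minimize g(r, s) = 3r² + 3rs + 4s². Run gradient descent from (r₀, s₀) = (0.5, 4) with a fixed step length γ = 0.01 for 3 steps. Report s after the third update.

∇g = (6r + 3s, 3r + 8s)
(r₁, s₁) = (0.5, 4) − 0.01·(15, 33.5) = (0.35, 3.665)
(r₂, s₂) = (0.35, 3.665) − 0.01·(13.095, 30.37) = (0.21905, 3.3613)
(r₃, s₃) = (0.21905, 3.3613) − 0.01·(11.3982, 27.54755) = (0.105068, 3.0858245)
s = 3.0858245

3.0858245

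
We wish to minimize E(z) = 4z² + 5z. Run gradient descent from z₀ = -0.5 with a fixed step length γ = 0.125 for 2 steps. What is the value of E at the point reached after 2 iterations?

E′(z) = 8z + 5
Step 1: E′(-0.5) = 1; z₁ = -0.5 − 0.125·1 = -0.625
Step 2: E′(-0.625) = 0; z₂ = -0.625 − 0.125·0 = -0.625
E(-0.625) = -1.5625

-1.5625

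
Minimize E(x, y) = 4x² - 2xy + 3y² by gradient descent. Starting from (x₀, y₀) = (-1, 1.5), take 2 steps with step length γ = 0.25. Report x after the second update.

-2.375

∇E = (8x - 2y, -2x + 6y)
Step 1: at (-1, 1.5), ∇E = (-11, 11) → (-1, 1.5) − 0.25·(-11, 11) = (1.75, -1.25)
Step 2: at (1.75, -1.25), ∇E = (16.5, -11) → (1.75, -1.25) − 0.25·(16.5, -11) = (-2.375, 1.5)
x = -2.375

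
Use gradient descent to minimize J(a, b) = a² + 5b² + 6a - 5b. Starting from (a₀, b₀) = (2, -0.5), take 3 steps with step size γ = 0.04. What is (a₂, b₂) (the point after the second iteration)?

∇J = (2a + 6, 10b - 5)
(a₁, b₁) = (2, -0.5) − 0.04·(10, -10) = (1.6, -0.1)
(a₂, b₂) = (1.6, -0.1) − 0.04·(9.2, -6) = (1.232, 0.14)

(1.232, 0.14)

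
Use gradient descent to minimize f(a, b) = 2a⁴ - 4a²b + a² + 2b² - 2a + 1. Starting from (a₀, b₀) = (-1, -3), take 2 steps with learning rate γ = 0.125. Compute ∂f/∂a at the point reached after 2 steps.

-656634.5

∇f = (8a³ - 8ab + 2a - 2, -4a² + 4b)
Step 1: at (-1, -3), ∇f = (-36, -16) → (-1, -3) − 0.125·(-36, -16) = (3.5, -1)
Step 2: at (3.5, -1), ∇f = (376, -53) → (3.5, -1) − 0.125·(376, -53) = (-43.5, 5.625)
∂f/∂a at (-43.5, 5.625) = -656634.5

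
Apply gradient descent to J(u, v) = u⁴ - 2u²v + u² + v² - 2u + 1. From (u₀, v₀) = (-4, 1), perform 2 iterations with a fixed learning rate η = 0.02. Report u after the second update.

1.048

∇J = (4u³ - 4uv + 2u - 2, -2u² + 2v)
(u₁, v₁) = (-4, 1) − 0.02·(-250, -30) = (1, 1.6)
(u₂, v₂) = (1, 1.6) − 0.02·(-2.4, 1.2) = (1.048, 1.576)
u = 1.048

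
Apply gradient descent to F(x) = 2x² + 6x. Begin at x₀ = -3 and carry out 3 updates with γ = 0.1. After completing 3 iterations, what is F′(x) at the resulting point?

F′(x) = 4x + 6
x₁ = -3 − 0.1·(-6) = -2.4
x₂ = -2.4 − 0.1·(-3.6) = -2.04
x₃ = -2.04 − 0.1·(-2.16) = -1.824
F′(x) at (-1.824) = -1.296

-1.296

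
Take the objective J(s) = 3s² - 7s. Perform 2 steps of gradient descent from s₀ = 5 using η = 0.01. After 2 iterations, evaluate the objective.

30.33468332

J′(s) = 6s - 7
Step 1: J′(5) = 23; s₁ = 5 − 0.01·23 = 4.77
Step 2: J′(4.77) = 21.62; s₂ = 4.77 − 0.01·21.62 = 4.5538
J(4.5538) = 30.33468332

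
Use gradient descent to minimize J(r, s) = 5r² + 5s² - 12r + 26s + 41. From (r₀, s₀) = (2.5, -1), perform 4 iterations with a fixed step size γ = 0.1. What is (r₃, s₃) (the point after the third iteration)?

∇J = (10r - 12, 10s + 26)
Step 1: at (2.5, -1), ∇J = (13, 16) → (2.5, -1) − 0.1·(13, 16) = (1.2, -2.6)
Step 2: at (1.2, -2.6), ∇J = (0, 0) → (1.2, -2.6) − 0.1·(0, 0) = (1.2, -2.6)
Step 3: at (1.2, -2.6), ∇J = (0, 0) → (1.2, -2.6) − 0.1·(0, 0) = (1.2, -2.6)

(1.2, -2.6)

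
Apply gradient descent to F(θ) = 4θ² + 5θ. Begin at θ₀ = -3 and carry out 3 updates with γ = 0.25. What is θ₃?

1.75

F′(θ) = 8θ + 5
Step 1: F′(-3) = -19; θ₁ = -3 − 0.25·(-19) = 1.75
Step 2: F′(1.75) = 19; θ₂ = 1.75 − 0.25·19 = -3
Step 3: F′(-3) = -19; θ₃ = -3 − 0.25·(-19) = 1.75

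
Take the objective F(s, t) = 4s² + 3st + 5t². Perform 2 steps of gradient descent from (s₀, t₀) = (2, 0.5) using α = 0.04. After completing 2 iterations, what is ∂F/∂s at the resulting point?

∇F = (8s + 3t, 3s + 10t)
Step 1: at (2, 0.5), ∇F = (17.5, 11) → (2, 0.5) − 0.04·(17.5, 11) = (1.3, 0.06)
Step 2: at (1.3, 0.06), ∇F = (10.58, 4.5) → (1.3, 0.06) − 0.04·(10.58, 4.5) = (0.8768, -0.12)
∂F/∂s at (0.8768, -0.12) = 6.6544

6.6544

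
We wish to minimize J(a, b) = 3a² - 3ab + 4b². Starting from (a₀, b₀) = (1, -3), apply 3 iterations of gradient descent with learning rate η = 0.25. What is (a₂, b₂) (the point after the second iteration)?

∇J = (6a - 3b, -3a + 8b)
(a₁, b₁) = (1, -3) − 0.25·(15, -27) = (-2.75, 3.75)
(a₂, b₂) = (-2.75, 3.75) − 0.25·(-27.75, 38.25) = (4.1875, -5.8125)

(4.1875, -5.8125)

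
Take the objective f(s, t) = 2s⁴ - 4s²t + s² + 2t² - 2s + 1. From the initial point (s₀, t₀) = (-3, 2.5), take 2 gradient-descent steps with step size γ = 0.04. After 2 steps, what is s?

-7.04979712

∇f = (8s³ - 8st + 2s - 2, -4s² + 4t)
Step 1: at (-3, 2.5), ∇f = (-164, -26) → (-3, 2.5) − 0.04·(-164, -26) = (3.56, 3.54)
Step 2: at (3.56, 3.54), ∇f = (265.244928, -36.5344) → (3.56, 3.54) − 0.04·(265.244928, -36.5344) = (-7.04979712, 5.001376)
s = -7.04979712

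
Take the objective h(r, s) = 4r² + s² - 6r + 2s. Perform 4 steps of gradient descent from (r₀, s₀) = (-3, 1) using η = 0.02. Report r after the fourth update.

-1.1170176

∇h = (8r - 6, 2s + 2)
Step 1: at (-3, 1), ∇h = (-30, 4) → (-3, 1) − 0.02·(-30, 4) = (-2.4, 0.92)
Step 2: at (-2.4, 0.92), ∇h = (-25.2, 3.84) → (-2.4, 0.92) − 0.02·(-25.2, 3.84) = (-1.896, 0.8432)
Step 3: at (-1.896, 0.8432), ∇h = (-21.168, 3.6864) → (-1.896, 0.8432) − 0.02·(-21.168, 3.6864) = (-1.47264, 0.769472)
Step 4: at (-1.47264, 0.769472), ∇h = (-17.78112, 3.538944) → (-1.47264, 0.769472) − 0.02·(-17.78112, 3.538944) = (-1.1170176, 0.69869312)
r = -1.1170176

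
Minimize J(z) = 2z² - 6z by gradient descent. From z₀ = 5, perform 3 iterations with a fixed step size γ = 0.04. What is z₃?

J′(z) = 4z - 6
Step 1: J′(5) = 14; z₁ = 5 − 0.04·14 = 4.44
Step 2: J′(4.44) = 11.76; z₂ = 4.44 − 0.04·11.76 = 3.9696
Step 3: J′(3.9696) = 9.8784; z₃ = 3.9696 − 0.04·9.8784 = 3.574464

3.574464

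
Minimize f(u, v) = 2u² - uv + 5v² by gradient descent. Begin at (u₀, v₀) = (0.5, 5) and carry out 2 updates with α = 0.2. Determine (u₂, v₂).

(-0.76, 5.12)

∇f = (4u - v, -u + 10v)
Step 1: at (0.5, 5), ∇f = (-3, 49.5) → (0.5, 5) − 0.2·(-3, 49.5) = (1.1, -4.9)
Step 2: at (1.1, -4.9), ∇f = (9.3, -50.1) → (1.1, -4.9) − 0.2·(9.3, -50.1) = (-0.76, 5.12)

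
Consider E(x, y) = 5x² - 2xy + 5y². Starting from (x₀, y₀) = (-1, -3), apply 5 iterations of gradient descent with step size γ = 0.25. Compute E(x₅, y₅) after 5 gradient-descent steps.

∇E = (10x - 2y, -2x + 10y)
Step 1: at (-1, -3), ∇E = (-4, -28) → (-1, -3) − 0.25·(-4, -28) = (0, 4)
Step 2: at (0, 4), ∇E = (-8, 40) → (0, 4) − 0.25·(-8, 40) = (2, -6)
Step 3: at (2, -6), ∇E = (32, -64) → (2, -6) − 0.25·(32, -64) = (-6, 10)
Step 4: at (-6, 10), ∇E = (-80, 112) → (-6, 10) − 0.25·(-80, 112) = (14, -18)
Step 5: at (14, -18), ∇E = (176, -208) → (14, -18) − 0.25·(176, -208) = (-30, 34)
E(-30, 34) = 12320

12320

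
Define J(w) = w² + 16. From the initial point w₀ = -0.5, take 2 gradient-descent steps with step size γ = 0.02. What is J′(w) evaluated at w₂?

-0.9216

J′(w) = 2w
w₁ = -0.5 − 0.02·(-1) = -0.48
w₂ = -0.48 − 0.02·(-0.96) = -0.4608
J′(w) at (-0.4608) = -0.9216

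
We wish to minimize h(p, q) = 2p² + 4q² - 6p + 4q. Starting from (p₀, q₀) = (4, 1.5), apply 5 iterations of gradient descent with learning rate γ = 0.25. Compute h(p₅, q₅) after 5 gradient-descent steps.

∇h = (4p - 6, 8q + 4)
Step 1: at (4, 1.5), ∇h = (10, 16) → (4, 1.5) − 0.25·(10, 16) = (1.5, -2.5)
Step 2: at (1.5, -2.5), ∇h = (0, -16) → (1.5, -2.5) − 0.25·(0, -16) = (1.5, 1.5)
Step 3: at (1.5, 1.5), ∇h = (0, 16) → (1.5, 1.5) − 0.25·(0, 16) = (1.5, -2.5)
Step 4: at (1.5, -2.5), ∇h = (0, -16) → (1.5, -2.5) − 0.25·(0, -16) = (1.5, 1.5)
Step 5: at (1.5, 1.5), ∇h = (0, 16) → (1.5, 1.5) − 0.25·(0, 16) = (1.5, -2.5)
h(1.5, -2.5) = 10.5

10.5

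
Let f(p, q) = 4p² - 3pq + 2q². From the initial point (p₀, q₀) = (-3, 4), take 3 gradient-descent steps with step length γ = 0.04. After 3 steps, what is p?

-0.196608

∇f = (8p - 3q, -3p + 4q)
(p₁, q₁) = (-3, 4) − 0.04·(-36, 25) = (-1.56, 3)
(p₂, q₂) = (-1.56, 3) − 0.04·(-21.48, 16.68) = (-0.7008, 2.3328)
(p₃, q₃) = (-0.7008, 2.3328) − 0.04·(-12.6048, 11.4336) = (-0.196608, 1.875456)
p = -0.196608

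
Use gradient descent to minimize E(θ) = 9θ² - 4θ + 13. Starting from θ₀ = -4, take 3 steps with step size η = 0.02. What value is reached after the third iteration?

-0.884608

E′(θ) = 18θ - 4
θ₁ = -4 − 0.02·(-76) = -2.48
θ₂ = -2.48 − 0.02·(-48.64) = -1.5072
θ₃ = -1.5072 − 0.02·(-31.1296) = -0.884608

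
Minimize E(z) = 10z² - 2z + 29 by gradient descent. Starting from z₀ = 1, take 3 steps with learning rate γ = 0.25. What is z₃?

-57.5

E′(z) = 20z - 2
z₁ = 1 − 0.25·18 = -3.5
z₂ = -3.5 − 0.25·(-72) = 14.5
z₃ = 14.5 − 0.25·288 = -57.5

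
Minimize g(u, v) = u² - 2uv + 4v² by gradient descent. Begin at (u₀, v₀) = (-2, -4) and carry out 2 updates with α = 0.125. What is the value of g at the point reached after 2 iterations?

∇g = (2u - 2v, -2u + 8v)
Step 1: at (-2, -4), ∇g = (4, -28) → (-2, -4) − 0.125·(4, -28) = (-2.5, -0.5)
Step 2: at (-2.5, -0.5), ∇g = (-4, 1) → (-2.5, -0.5) − 0.125·(-4, 1) = (-2, -0.625)
g(-2, -0.625) = 3.0625

3.0625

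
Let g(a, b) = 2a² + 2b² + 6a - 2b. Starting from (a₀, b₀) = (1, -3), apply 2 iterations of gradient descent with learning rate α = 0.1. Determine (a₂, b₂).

∇g = (4a + 6, 4b - 2)
(a₁, b₁) = (1, -3) − 0.1·(10, -14) = (0, -1.6)
(a₂, b₂) = (0, -1.6) − 0.1·(6, -8.4) = (-0.6, -0.76)

(-0.6, -0.76)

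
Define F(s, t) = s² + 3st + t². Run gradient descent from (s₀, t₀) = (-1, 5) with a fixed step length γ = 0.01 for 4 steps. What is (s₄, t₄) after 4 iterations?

∇F = (2s + 3t, 3s + 2t)
Step 1: at (-1, 5), ∇F = (13, 7) → (-1, 5) − 0.01·(13, 7) = (-1.13, 4.93)
Step 2: at (-1.13, 4.93), ∇F = (12.53, 6.47) → (-1.13, 4.93) − 0.01·(12.53, 6.47) = (-1.2553, 4.8653)
Step 3: at (-1.2553, 4.8653), ∇F = (12.0853, 5.9647) → (-1.2553, 4.8653) − 0.01·(12.0853, 5.9647) = (-1.376153, 4.805653)
Step 4: at (-1.376153, 4.805653), ∇F = (11.664653, 5.482847) → (-1.376153, 4.805653) − 0.01·(11.664653, 5.482847) = (-1.49279953, 4.75082453)

(-1.49279953, 4.75082453)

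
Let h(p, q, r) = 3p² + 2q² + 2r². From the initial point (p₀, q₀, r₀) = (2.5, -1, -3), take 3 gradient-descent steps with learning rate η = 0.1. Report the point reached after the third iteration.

∇h = (6p, 4q, 4r)
(p₁, q₁, r₁) = (2.5, -1, -3) − 0.1·(15, -4, -12) = (1, -0.6, -1.8)
(p₂, q₂, r₂) = (1, -0.6, -1.8) − 0.1·(6, -2.4, -7.2) = (0.4, -0.36, -1.08)
(p₃, q₃, r₃) = (0.4, -0.36, -1.08) − 0.1·(2.4, -1.44, -4.32) = (0.16, -0.216, -0.648)

(0.16, -0.216, -0.648)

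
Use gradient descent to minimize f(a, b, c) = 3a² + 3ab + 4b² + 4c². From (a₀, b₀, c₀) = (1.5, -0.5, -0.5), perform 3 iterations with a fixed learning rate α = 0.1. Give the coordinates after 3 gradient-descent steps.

∇f = (6a + 3b, 3a + 8b, 8c)
Step 1: at (1.5, -0.5, -0.5), ∇f = (7.5, 0.5, -4) → (1.5, -0.5, -0.5) − 0.1·(7.5, 0.5, -4) = (0.75, -0.55, -0.1)
Step 2: at (0.75, -0.55, -0.1), ∇f = (2.85, -2.15, -0.8) → (0.75, -0.55, -0.1) − 0.1·(2.85, -2.15, -0.8) = (0.465, -0.335, -0.02)
Step 3: at (0.465, -0.335, -0.02), ∇f = (1.785, -1.285, -0.16) → (0.465, -0.335, -0.02) − 0.1·(1.785, -1.285, -0.16) = (0.2865, -0.2065, -0.004)

(0.2865, -0.2065, -0.004)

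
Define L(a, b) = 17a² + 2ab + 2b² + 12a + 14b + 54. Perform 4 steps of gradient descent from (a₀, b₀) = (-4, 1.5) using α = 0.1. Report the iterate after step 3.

∇L = (34a + 2b + 12, 2a + 4b + 14)
(a₁, b₁) = (-4, 1.5) − 0.1·(-121, 12) = (8.1, 0.3)
(a₂, b₂) = (8.1, 0.3) − 0.1·(288, 31.4) = (-20.7, -2.84)
(a₃, b₃) = (-20.7, -2.84) − 0.1·(-697.48, -38.76) = (49.048, 1.036)

(49.048, 1.036)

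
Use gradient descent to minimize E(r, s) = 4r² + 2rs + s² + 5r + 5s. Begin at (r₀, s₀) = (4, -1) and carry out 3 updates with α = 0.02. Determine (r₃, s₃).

(2.2416, -1.555904)

∇E = (8r + 2s + 5, 2r + 2s + 5)
Step 1: at (4, -1), ∇E = (35, 11) → (4, -1) − 0.02·(35, 11) = (3.3, -1.22)
Step 2: at (3.3, -1.22), ∇E = (28.96, 9.16) → (3.3, -1.22) − 0.02·(28.96, 9.16) = (2.7208, -1.4032)
Step 3: at (2.7208, -1.4032), ∇E = (23.96, 7.6352) → (2.7208, -1.4032) − 0.02·(23.96, 7.6352) = (2.2416, -1.555904)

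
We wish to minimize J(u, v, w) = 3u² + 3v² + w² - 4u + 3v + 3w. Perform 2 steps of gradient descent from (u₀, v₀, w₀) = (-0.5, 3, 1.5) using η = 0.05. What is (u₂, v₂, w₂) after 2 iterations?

∇J = (6u - 4, 6v + 3, 2w + 3)
(u₁, v₁, w₁) = (-0.5, 3, 1.5) − 0.05·(-7, 21, 6) = (-0.15, 1.95, 1.2)
(u₂, v₂, w₂) = (-0.15, 1.95, 1.2) − 0.05·(-4.9, 14.7, 5.4) = (0.095, 1.215, 0.93)

(0.095, 1.215, 0.93)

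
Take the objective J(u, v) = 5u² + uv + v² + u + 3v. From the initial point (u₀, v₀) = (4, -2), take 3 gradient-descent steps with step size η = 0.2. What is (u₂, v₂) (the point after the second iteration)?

(4.12, -1.4)

∇J = (10u + v + 1, u + 2v + 3)
Step 1: at (4, -2), ∇J = (39, 3) → (4, -2) − 0.2·(39, 3) = (-3.8, -2.6)
Step 2: at (-3.8, -2.6), ∇J = (-39.6, -6) → (-3.8, -2.6) − 0.2·(-39.6, -6) = (4.12, -1.4)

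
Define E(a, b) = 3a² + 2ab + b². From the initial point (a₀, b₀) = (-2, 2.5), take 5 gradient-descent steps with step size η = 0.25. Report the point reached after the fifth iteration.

(-0.0625, 0.5625)

∇E = (6a + 2b, 2a + 2b)
(a₁, b₁) = (-2, 2.5) − 0.25·(-7, 1) = (-0.25, 2.25)
(a₂, b₂) = (-0.25, 2.25) − 0.25·(3, 4) = (-1, 1.25)
(a₃, b₃) = (-1, 1.25) − 0.25·(-3.5, 0.5) = (-0.125, 1.125)
(a₄, b₄) = (-0.125, 1.125) − 0.25·(1.5, 2) = (-0.5, 0.625)
(a₅, b₅) = (-0.5, 0.625) − 0.25·(-1.75, 0.25) = (-0.0625, 0.5625)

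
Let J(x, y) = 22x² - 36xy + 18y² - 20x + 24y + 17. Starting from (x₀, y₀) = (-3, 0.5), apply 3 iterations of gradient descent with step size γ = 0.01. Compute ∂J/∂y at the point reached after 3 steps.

0.96576

∇J = (44x - 36y - 20, -36x + 36y + 24)
(x₁, y₁) = (-3, 0.5) − 0.01·(-170, 150) = (-1.3, -1)
(x₂, y₂) = (-1.3, -1) − 0.01·(-41.2, 34.8) = (-0.888, -1.348)
(x₃, y₃) = (-0.888, -1.348) − 0.01·(-10.544, 7.44) = (-0.78256, -1.4224)
∂J/∂y at (-0.78256, -1.4224) = 0.96576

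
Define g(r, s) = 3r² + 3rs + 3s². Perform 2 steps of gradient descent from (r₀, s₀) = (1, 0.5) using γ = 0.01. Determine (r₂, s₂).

(0.8563, 0.38585)

∇g = (6r + 3s, 3r + 6s)
Step 1: at (1, 0.5), ∇g = (7.5, 6) → (1, 0.5) − 0.01·(7.5, 6) = (0.925, 0.44)
Step 2: at (0.925, 0.44), ∇g = (6.87, 5.415) → (0.925, 0.44) − 0.01·(6.87, 5.415) = (0.8563, 0.38585)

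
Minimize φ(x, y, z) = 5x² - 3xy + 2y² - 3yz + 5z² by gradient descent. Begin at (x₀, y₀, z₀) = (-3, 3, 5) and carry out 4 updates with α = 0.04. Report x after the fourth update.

0.274752

∇φ = (10x - 3y, -3x + 4y - 3z, -3y + 10z)
(x₁, y₁, z₁) = (-3, 3, 5) − 0.04·(-39, 6, 41) = (-1.44, 2.76, 3.36)
(x₂, y₂, z₂) = (-1.44, 2.76, 3.36) − 0.04·(-22.68, 5.28, 25.32) = (-0.5328, 2.5488, 2.3472)
(x₃, y₃, z₃) = (-0.5328, 2.5488, 2.3472) − 0.04·(-12.9744, 4.752, 15.8256) = (-0.013824, 2.35872, 1.714176)
(x₄, y₄, z₄) = (-0.013824, 2.35872, 1.714176) − 0.04·(-7.2144, 4.333824, 10.0656) = (0.274752, 2.18536704, 1.311552)
x = 0.274752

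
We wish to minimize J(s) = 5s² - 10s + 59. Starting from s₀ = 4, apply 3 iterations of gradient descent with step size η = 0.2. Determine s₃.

J′(s) = 10s - 10
Step 1: J′(4) = 30; s₁ = 4 − 0.2·30 = -2
Step 2: J′(-2) = -30; s₂ = -2 − 0.2·(-30) = 4
Step 3: J′(4) = 30; s₃ = 4 − 0.2·30 = -2

-2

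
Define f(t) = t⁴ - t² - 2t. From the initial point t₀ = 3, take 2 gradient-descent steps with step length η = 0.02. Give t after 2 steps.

1

f′(t) = 4t³ - 2t - 2
t₁ = 3 − 0.02·100 = 1
t₂ = 1 − 0.02·0 = 1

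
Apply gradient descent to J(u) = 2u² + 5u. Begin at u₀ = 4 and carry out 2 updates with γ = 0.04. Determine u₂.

J′(u) = 4u + 5
Step 1: J′(4) = 21; u₁ = 4 − 0.04·21 = 3.16
Step 2: J′(3.16) = 17.64; u₂ = 3.16 − 0.04·17.64 = 2.4544

2.4544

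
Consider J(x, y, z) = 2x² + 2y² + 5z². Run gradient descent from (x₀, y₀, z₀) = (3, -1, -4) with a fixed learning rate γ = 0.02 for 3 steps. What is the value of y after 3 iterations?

∇J = (4x, 4y, 10z)
(x₁, y₁, z₁) = (3, -1, -4) − 0.02·(12, -4, -40) = (2.76, -0.92, -3.2)
(x₂, y₂, z₂) = (2.76, -0.92, -3.2) − 0.02·(11.04, -3.68, -32) = (2.5392, -0.8464, -2.56)
(x₃, y₃, z₃) = (2.5392, -0.8464, -2.56) − 0.02·(10.1568, -3.3856, -25.6) = (2.336064, -0.778688, -2.048)
y = -0.778688

-0.778688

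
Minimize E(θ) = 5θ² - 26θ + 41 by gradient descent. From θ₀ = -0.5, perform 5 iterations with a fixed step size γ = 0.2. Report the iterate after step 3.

5.7

E′(θ) = 10θ - 26
Step 1: E′(-0.5) = -31; θ₁ = -0.5 − 0.2·(-31) = 5.7
Step 2: E′(5.7) = 31; θ₂ = 5.7 − 0.2·31 = -0.5
Step 3: E′(-0.5) = -31; θ₃ = -0.5 − 0.2·(-31) = 5.7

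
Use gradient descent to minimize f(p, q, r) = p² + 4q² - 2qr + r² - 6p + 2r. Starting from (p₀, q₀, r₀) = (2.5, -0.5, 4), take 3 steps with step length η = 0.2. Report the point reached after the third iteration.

∇f = (2p - 6, 8q - 2r, -2q + 2r + 2)
(p₁, q₁, r₁) = (2.5, -0.5, 4) − 0.2·(-1, -12, 11) = (2.7, 1.9, 1.8)
(p₂, q₂, r₂) = (2.7, 1.9, 1.8) − 0.2·(-0.6, 11.6, 1.8) = (2.82, -0.42, 1.44)
(p₃, q₃, r₃) = (2.82, -0.42, 1.44) − 0.2·(-0.36, -6.24, 5.72) = (2.892, 0.828, 0.296)

(2.892, 0.828, 0.296)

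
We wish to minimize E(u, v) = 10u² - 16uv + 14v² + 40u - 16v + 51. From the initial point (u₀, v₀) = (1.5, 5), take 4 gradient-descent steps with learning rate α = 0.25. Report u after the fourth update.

-8946

∇E = (20u - 16v + 40, -16u + 28v - 16)
Step 1: at (1.5, 5), ∇E = (-10, 100) → (1.5, 5) − 0.25·(-10, 100) = (4, -20)
Step 2: at (4, -20), ∇E = (440, -640) → (4, -20) − 0.25·(440, -640) = (-106, 140)
Step 3: at (-106, 140), ∇E = (-4320, 5600) → (-106, 140) − 0.25·(-4320, 5600) = (974, -1260)
Step 4: at (974, -1260), ∇E = (39680, -50880) → (974, -1260) − 0.25·(39680, -50880) = (-8946, 11460)
u = -8946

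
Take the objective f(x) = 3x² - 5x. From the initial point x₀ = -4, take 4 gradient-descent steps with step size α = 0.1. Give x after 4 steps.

0.7096

f′(x) = 6x - 5
x₁ = -4 − 0.1·(-29) = -1.1
x₂ = -1.1 − 0.1·(-11.6) = 0.06
x₃ = 0.06 − 0.1·(-4.64) = 0.524
x₄ = 0.524 − 0.1·(-1.856) = 0.7096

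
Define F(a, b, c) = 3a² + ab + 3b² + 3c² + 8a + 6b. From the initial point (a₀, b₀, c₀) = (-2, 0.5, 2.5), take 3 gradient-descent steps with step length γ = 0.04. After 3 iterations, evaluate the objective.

-2.080857633792

∇F = (6a + b + 8, a + 6b + 6, 6c)
(a₁, b₁, c₁) = (-2, 0.5, 2.5) − 0.04·(-3.5, 7, 15) = (-1.86, 0.22, 1.9)
(a₂, b₂, c₂) = (-1.86, 0.22, 1.9) − 0.04·(-2.94, 5.46, 11.4) = (-1.7424, 0.0016, 1.444)
(a₃, b₃, c₃) = (-1.7424, 0.0016, 1.444) − 0.04·(-2.4528, 4.2672, 8.664) = (-1.644288, -0.169088, 1.09744)
F(-1.644288, -0.169088, 1.09744) = -2.080857633792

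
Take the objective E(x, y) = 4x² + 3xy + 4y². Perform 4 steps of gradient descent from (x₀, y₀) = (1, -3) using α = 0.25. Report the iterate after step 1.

(1.25, 2.25)

∇E = (8x + 3y, 3x + 8y)
(x₁, y₁) = (1, -3) − 0.25·(-1, -21) = (1.25, 2.25)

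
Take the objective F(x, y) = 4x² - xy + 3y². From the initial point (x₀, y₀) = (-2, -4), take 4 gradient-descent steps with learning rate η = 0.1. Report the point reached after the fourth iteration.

∇F = (8x - y, -x + 6y)
Step 1: at (-2, -4), ∇F = (-12, -22) → (-2, -4) − 0.1·(-12, -22) = (-0.8, -1.8)
Step 2: at (-0.8, -1.8), ∇F = (-4.6, -10) → (-0.8, -1.8) − 0.1·(-4.6, -10) = (-0.34, -0.8)
Step 3: at (-0.34, -0.8), ∇F = (-1.92, -4.46) → (-0.34, -0.8) − 0.1·(-1.92, -4.46) = (-0.148, -0.354)
Step 4: at (-0.148, -0.354), ∇F = (-0.83, -1.976) → (-0.148, -0.354) − 0.1·(-0.83, -1.976) = (-0.065, -0.1564)

(-0.065, -0.1564)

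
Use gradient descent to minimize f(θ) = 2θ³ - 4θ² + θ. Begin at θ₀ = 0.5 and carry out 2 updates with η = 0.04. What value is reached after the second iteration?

f′(θ) = 6θ² - 8θ + 1
θ₁ = 0.5 − 0.04·(-1.5) = 0.56
θ₂ = 0.56 − 0.04·(-1.5984) = 0.623936

0.623936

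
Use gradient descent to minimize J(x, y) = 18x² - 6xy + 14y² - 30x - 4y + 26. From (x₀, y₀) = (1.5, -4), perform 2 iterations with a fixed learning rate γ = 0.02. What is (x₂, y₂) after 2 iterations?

∇J = (36x - 6y - 30, -6x + 28y - 4)
Step 1: at (1.5, -4), ∇J = (48, -125) → (1.5, -4) − 0.02·(48, -125) = (0.54, -1.5)
Step 2: at (0.54, -1.5), ∇J = (-1.56, -49.24) → (0.54, -1.5) − 0.02·(-1.56, -49.24) = (0.5712, -0.5152)

(0.5712, -0.5152)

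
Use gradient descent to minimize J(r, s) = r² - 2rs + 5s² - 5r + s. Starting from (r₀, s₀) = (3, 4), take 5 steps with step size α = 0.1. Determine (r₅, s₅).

∇J = (2r - 2s - 5, -2r + 10s + 1)
(r₁, s₁) = (3, 4) − 0.1·(-7, 35) = (3.7, 0.5)
(r₂, s₂) = (3.7, 0.5) − 0.1·(1.4, -1.4) = (3.56, 0.64)
(r₃, s₃) = (3.56, 0.64) − 0.1·(0.84, 0.28) = (3.476, 0.612)
(r₄, s₄) = (3.476, 0.612) − 0.1·(0.728, 0.168) = (3.4032, 0.5952)
(r₅, s₅) = (3.4032, 0.5952) − 0.1·(0.616, 0.1456) = (3.3416, 0.58064)

(3.3416, 0.58064)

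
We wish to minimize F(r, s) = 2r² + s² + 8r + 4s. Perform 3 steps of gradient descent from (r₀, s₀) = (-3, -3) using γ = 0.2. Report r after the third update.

∇F = (4r + 8, 2s + 4)
Step 1: at (-3, -3), ∇F = (-4, -2) → (-3, -3) − 0.2·(-4, -2) = (-2.2, -2.6)
Step 2: at (-2.2, -2.6), ∇F = (-0.8, -1.2) → (-2.2, -2.6) − 0.2·(-0.8, -1.2) = (-2.04, -2.36)
Step 3: at (-2.04, -2.36), ∇F = (-0.16, -0.72) → (-2.04, -2.36) − 0.2·(-0.16, -0.72) = (-2.008, -2.216)
r = -2.008

-2.008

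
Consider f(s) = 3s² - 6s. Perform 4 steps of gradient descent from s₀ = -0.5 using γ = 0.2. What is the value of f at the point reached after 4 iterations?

-2.99998272

f′(s) = 6s - 6
s₁ = -0.5 − 0.2·(-9) = 1.3
s₂ = 1.3 − 0.2·1.8 = 0.94
s₃ = 0.94 − 0.2·(-0.36) = 1.012
s₄ = 1.012 − 0.2·0.072 = 0.9976
f(0.9976) = -2.99998272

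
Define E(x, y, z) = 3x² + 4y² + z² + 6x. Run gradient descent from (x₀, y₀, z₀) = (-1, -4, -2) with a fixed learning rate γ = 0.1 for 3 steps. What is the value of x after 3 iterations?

∇E = (6x + 6, 8y, 2z)
(x₁, y₁, z₁) = (-1, -4, -2) − 0.1·(0, -32, -4) = (-1, -0.8, -1.6)
(x₂, y₂, z₂) = (-1, -0.8, -1.6) − 0.1·(0, -6.4, -3.2) = (-1, -0.16, -1.28)
(x₃, y₃, z₃) = (-1, -0.16, -1.28) − 0.1·(0, -1.28, -2.56) = (-1, -0.032, -1.024)
x = -1

-1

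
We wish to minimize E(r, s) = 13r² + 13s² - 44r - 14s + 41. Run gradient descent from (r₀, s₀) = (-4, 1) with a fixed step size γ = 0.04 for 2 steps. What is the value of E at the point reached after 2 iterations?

0.00108544

∇E = (26r - 44, 26s - 14)
(r₁, s₁) = (-4, 1) − 0.04·(-148, 12) = (1.92, 0.52)
(r₂, s₂) = (1.92, 0.52) − 0.04·(5.92, -0.48) = (1.6832, 0.5392)
E(1.6832, 0.5392) = 0.00108544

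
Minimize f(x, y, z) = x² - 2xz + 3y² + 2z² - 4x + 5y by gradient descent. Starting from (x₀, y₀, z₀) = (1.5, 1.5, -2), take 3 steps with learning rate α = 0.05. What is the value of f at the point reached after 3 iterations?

-0.90506175

∇f = (2x - 2z - 4, 6y + 5, -2x + 4z)
(x₁, y₁, z₁) = (1.5, 1.5, -2) − 0.05·(3, 14, -11) = (1.35, 0.8, -1.45)
(x₂, y₂, z₂) = (1.35, 0.8, -1.45) − 0.05·(1.6, 9.8, -8.5) = (1.27, 0.31, -1.025)
(x₃, y₃, z₃) = (1.27, 0.31, -1.025) − 0.05·(0.59, 6.86, -6.64) = (1.2405, -0.033, -0.693)
f(1.2405, -0.033, -0.693) = -0.90506175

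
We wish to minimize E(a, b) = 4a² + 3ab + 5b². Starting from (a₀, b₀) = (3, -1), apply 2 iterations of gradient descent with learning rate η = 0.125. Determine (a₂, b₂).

∇E = (8a + 3b, 3a + 10b)
Step 1: at (3, -1), ∇E = (21, -1) → (3, -1) − 0.125·(21, -1) = (0.375, -0.875)
Step 2: at (0.375, -0.875), ∇E = (0.375, -7.625) → (0.375, -0.875) − 0.125·(0.375, -7.625) = (0.328125, 0.078125)

(0.328125, 0.078125)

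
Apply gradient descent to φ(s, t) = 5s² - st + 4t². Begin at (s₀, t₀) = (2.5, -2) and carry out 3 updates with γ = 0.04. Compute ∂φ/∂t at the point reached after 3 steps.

∇φ = (10s - t, -s + 8t)
Step 1: at (2.5, -2), ∇φ = (27, -18.5) → (2.5, -2) − 0.04·(27, -18.5) = (1.42, -1.26)
Step 2: at (1.42, -1.26), ∇φ = (15.46, -11.5) → (1.42, -1.26) − 0.04·(15.46, -11.5) = (0.8016, -0.8)
Step 3: at (0.8016, -0.8), ∇φ = (8.816, -7.2016) → (0.8016, -0.8) − 0.04·(8.816, -7.2016) = (0.44896, -0.511936)
∂φ/∂t at (0.44896, -0.511936) = -4.544448

-4.544448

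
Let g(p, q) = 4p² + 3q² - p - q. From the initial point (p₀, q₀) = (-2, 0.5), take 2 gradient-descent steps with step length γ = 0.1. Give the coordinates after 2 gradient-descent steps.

∇g = (8p - 1, 6q - 1)
(p₁, q₁) = (-2, 0.5) − 0.1·(-17, 2) = (-0.3, 0.3)
(p₂, q₂) = (-0.3, 0.3) − 0.1·(-3.4, 0.8) = (0.04, 0.22)

(0.04, 0.22)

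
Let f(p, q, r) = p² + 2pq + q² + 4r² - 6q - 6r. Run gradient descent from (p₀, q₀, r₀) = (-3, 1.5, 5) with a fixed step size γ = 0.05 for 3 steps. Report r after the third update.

∇f = (2p + 2q, 2p + 2q - 6, 8r - 6)
Step 1: at (-3, 1.5, 5), ∇f = (-3, -9, 34) → (-3, 1.5, 5) − 0.05·(-3, -9, 34) = (-2.85, 1.95, 3.3)
Step 2: at (-2.85, 1.95, 3.3), ∇f = (-1.8, -7.8, 20.4) → (-2.85, 1.95, 3.3) − 0.05·(-1.8, -7.8, 20.4) = (-2.76, 2.34, 2.28)
Step 3: at (-2.76, 2.34, 2.28), ∇f = (-0.84, -6.84, 12.24) → (-2.76, 2.34, 2.28) − 0.05·(-0.84, -6.84, 12.24) = (-2.718, 2.682, 1.668)
r = 1.668

1.668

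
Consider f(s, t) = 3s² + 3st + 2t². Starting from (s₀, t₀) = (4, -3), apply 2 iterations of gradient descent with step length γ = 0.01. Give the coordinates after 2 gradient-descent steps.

(3.709, -2.9955)

∇f = (6s + 3t, 3s + 4t)
Step 1: at (4, -3), ∇f = (15, 0) → (4, -3) − 0.01·(15, 0) = (3.85, -3)
Step 2: at (3.85, -3), ∇f = (14.1, -0.45) → (3.85, -3) − 0.01·(14.1, -0.45) = (3.709, -2.9955)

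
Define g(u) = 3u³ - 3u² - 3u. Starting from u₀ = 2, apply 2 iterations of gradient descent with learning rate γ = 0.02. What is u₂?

1.380248

g′(u) = 9u² - 6u - 3
Step 1: g′(2) = 21; u₁ = 2 − 0.02·21 = 1.58
Step 2: g′(1.58) = 9.9876; u₂ = 1.58 − 0.02·9.9876 = 1.380248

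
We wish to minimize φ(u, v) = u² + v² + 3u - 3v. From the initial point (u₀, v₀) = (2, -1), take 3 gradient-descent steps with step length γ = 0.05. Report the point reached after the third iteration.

(1.0515, -0.3225)

∇φ = (2u + 3, 2v - 3)
(u₁, v₁) = (2, -1) − 0.05·(7, -5) = (1.65, -0.75)
(u₂, v₂) = (1.65, -0.75) − 0.05·(6.3, -4.5) = (1.335, -0.525)
(u₃, v₃) = (1.335, -0.525) − 0.05·(5.67, -4.05) = (1.0515, -0.3225)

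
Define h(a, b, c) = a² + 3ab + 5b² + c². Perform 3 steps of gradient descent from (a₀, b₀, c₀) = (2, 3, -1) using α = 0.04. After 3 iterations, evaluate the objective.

3.011063189504

∇h = (2a + 3b, 3a + 10b, 2c)
Step 1: at (2, 3, -1), ∇h = (13, 36, -2) → (2, 3, -1) − 0.04·(13, 36, -2) = (1.48, 1.56, -0.92)
Step 2: at (1.48, 1.56, -0.92), ∇h = (7.64, 20.04, -1.84) → (1.48, 1.56, -0.92) − 0.04·(7.64, 20.04, -1.84) = (1.1744, 0.7584, -0.8464)
Step 3: at (1.1744, 0.7584, -0.8464), ∇h = (4.624, 11.1072, -1.6928) → (1.1744, 0.7584, -0.8464) − 0.04·(4.624, 11.1072, -1.6928) = (0.98944, 0.314112, -0.778688)
h(0.98944, 0.314112, -0.778688) = 3.011063189504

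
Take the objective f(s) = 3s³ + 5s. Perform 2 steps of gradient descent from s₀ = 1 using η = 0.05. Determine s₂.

0.0095

f′(s) = 9s² + 5
s₁ = 1 − 0.05·14 = 0.3
s₂ = 0.3 − 0.05·5.81 = 0.0095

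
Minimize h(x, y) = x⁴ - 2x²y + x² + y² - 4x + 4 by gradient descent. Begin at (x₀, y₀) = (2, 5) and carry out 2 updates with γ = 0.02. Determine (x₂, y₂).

∇h = (4x³ - 4xy + 2x - 4, -2x² + 2y)
Step 1: at (2, 5), ∇h = (-8, 2) → (2, 5) − 0.02·(-8, 2) = (2.16, 4.96)
Step 2: at (2.16, 4.96), ∇h = (-2.223616, 0.5888) → (2.16, 4.96) − 0.02·(-2.223616, 0.5888) = (2.20447232, 4.948224)

(2.20447232, 4.948224)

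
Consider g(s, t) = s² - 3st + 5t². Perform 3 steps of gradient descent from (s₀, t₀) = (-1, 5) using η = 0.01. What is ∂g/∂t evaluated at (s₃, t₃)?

37.416423

∇g = (2s - 3t, -3s + 10t)
(s₁, t₁) = (-1, 5) − 0.01·(-17, 53) = (-0.83, 4.47)
(s₂, t₂) = (-0.83, 4.47) − 0.01·(-15.07, 47.19) = (-0.6793, 3.9981)
(s₃, t₃) = (-0.6793, 3.9981) − 0.01·(-13.3529, 42.0189) = (-0.545771, 3.577911)
∂g/∂t at (-0.545771, 3.577911) = 37.416423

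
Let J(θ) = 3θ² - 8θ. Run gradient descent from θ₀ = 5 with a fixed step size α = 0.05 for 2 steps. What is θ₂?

3.13

J′(θ) = 6θ - 8
θ₁ = 5 − 0.05·22 = 3.9
θ₂ = 3.9 − 0.05·15.4 = 3.13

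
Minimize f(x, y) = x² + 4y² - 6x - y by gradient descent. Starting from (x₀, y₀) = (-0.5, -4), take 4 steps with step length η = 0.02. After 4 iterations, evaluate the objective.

16.6455751811072

∇f = (2x - 6, 8y - 1)
Step 1: at (-0.5, -4), ∇f = (-7, -33) → (-0.5, -4) − 0.02·(-7, -33) = (-0.36, -3.34)
Step 2: at (-0.36, -3.34), ∇f = (-6.72, -27.72) → (-0.36, -3.34) − 0.02·(-6.72, -27.72) = (-0.2256, -2.7856)
Step 3: at (-0.2256, -2.7856), ∇f = (-6.4512, -23.2848) → (-0.2256, -2.7856) − 0.02·(-6.4512, -23.2848) = (-0.096576, -2.319904)
Step 4: at (-0.096576, -2.319904), ∇f = (-6.193152, -19.559232) → (-0.096576, -2.319904) − 0.02·(-6.193152, -19.559232) = (0.02728704, -1.92871936)
f(0.02728704, -1.92871936) = 16.6455751811072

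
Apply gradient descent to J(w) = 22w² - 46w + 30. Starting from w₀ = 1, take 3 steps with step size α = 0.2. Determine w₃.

J′(w) = 44w - 46
w₁ = 1 − 0.2·(-2) = 1.4
w₂ = 1.4 − 0.2·15.6 = -1.72
w₃ = -1.72 − 0.2·(-121.68) = 22.616

22.616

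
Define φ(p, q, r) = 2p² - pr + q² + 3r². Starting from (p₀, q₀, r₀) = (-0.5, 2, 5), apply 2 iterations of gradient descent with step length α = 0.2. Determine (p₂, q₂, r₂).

(-0.04, 0.72, 0.4)

∇φ = (4p - r, 2q, -p + 6r)
(p₁, q₁, r₁) = (-0.5, 2, 5) − 0.2·(-7, 4, 30.5) = (0.9, 1.2, -1.1)
(p₂, q₂, r₂) = (0.9, 1.2, -1.1) − 0.2·(4.7, 2.4, -7.5) = (-0.04, 0.72, 0.4)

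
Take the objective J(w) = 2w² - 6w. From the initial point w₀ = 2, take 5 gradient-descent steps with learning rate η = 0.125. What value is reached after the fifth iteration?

1.515625

J′(w) = 4w - 6
w₁ = 2 − 0.125·2 = 1.75
w₂ = 1.75 − 0.125·1 = 1.625
w₃ = 1.625 − 0.125·0.5 = 1.5625
w₄ = 1.5625 − 0.125·0.25 = 1.53125
w₅ = 1.53125 − 0.125·0.125 = 1.515625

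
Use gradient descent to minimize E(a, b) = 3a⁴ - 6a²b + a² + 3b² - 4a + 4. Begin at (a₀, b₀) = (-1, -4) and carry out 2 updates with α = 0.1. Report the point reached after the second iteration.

(-212.5792, 18.416)

∇E = (12a³ - 12ab + 2a - 4, -6a² + 6b)
(a₁, b₁) = (-1, -4) − 0.1·(-66, -30) = (5.6, -1)
(a₂, b₂) = (5.6, -1) − 0.1·(2181.792, -194.16) = (-212.5792, 18.416)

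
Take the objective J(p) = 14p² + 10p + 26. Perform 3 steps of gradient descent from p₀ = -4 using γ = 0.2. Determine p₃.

J′(p) = 28p + 10
p₁ = -4 − 0.2·(-102) = 16.4
p₂ = 16.4 − 0.2·469.2 = -77.44
p₃ = -77.44 − 0.2·(-2158.32) = 354.224

354.224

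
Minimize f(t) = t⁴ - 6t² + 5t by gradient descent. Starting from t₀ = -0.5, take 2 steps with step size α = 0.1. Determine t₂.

-2.42045

f′(t) = 4t³ - 12t + 5
Step 1: f′(-0.5) = 10.5; t₁ = -0.5 − 0.1·10.5 = -1.55
Step 2: f′(-1.55) = 8.7045; t₂ = -1.55 − 0.1·8.7045 = -2.42045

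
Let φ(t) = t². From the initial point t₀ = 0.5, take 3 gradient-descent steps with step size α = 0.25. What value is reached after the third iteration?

0.0625

φ′(t) = 2t
Step 1: φ′(0.5) = 1; t₁ = 0.5 − 0.25·1 = 0.25
Step 2: φ′(0.25) = 0.5; t₂ = 0.25 − 0.25·0.5 = 0.125
Step 3: φ′(0.125) = 0.25; t₃ = 0.125 − 0.25·0.25 = 0.0625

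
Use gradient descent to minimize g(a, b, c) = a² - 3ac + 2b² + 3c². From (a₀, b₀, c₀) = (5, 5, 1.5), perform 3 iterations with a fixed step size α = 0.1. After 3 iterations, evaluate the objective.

6.38849275

∇g = (2a - 3c, 4b, -3a + 6c)
Step 1: at (5, 5, 1.5), ∇g = (5.5, 20, -6) → (5, 5, 1.5) − 0.1·(5.5, 20, -6) = (4.45, 3, 2.1)
Step 2: at (4.45, 3, 2.1), ∇g = (2.6, 12, -0.75) → (4.45, 3, 2.1) − 0.1·(2.6, 12, -0.75) = (4.19, 1.8, 2.175)
Step 3: at (4.19, 1.8, 2.175), ∇g = (1.855, 7.2, 0.48) → (4.19, 1.8, 2.175) − 0.1·(1.855, 7.2, 0.48) = (4.0045, 1.08, 2.127)
g(4.0045, 1.08, 2.127) = 6.38849275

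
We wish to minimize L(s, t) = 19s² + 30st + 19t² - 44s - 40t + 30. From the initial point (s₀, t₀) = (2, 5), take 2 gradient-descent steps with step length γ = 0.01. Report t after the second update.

2.144

∇L = (38s + 30t - 44, 30s + 38t - 40)
(s₁, t₁) = (2, 5) − 0.01·(182, 210) = (0.18, 2.9)
(s₂, t₂) = (0.18, 2.9) − 0.01·(49.84, 75.6) = (-0.3184, 2.144)
t = 2.144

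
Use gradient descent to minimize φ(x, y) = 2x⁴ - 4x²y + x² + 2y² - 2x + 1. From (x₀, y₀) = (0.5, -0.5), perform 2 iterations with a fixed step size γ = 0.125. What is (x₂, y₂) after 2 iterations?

(0.390625, -0.03125)

∇φ = (8x³ - 8xy + 2x - 2, -4x² + 4y)
Step 1: at (0.5, -0.5), ∇φ = (2, -3) → (0.5, -0.5) − 0.125·(2, -3) = (0.25, -0.125)
Step 2: at (0.25, -0.125), ∇φ = (-1.125, -0.75) → (0.25, -0.125) − 0.125·(-1.125, -0.75) = (0.390625, -0.03125)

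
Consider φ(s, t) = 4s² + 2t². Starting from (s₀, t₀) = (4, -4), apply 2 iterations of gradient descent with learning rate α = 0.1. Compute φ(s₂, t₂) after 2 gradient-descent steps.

∇φ = (8s, 4t)
Step 1: at (4, -4), ∇φ = (32, -16) → (4, -4) − 0.1·(32, -16) = (0.8, -2.4)
Step 2: at (0.8, -2.4), ∇φ = (6.4, -9.6) → (0.8, -2.4) − 0.1·(6.4, -9.6) = (0.16, -1.44)
φ(0.16, -1.44) = 4.2496

4.2496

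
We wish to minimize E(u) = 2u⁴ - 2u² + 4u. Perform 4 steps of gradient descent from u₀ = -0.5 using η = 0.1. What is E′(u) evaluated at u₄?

0

E′(u) = 8u³ - 4u + 4
u₁ = -0.5 − 0.1·5 = -1
u₂ = -1 − 0.1·0 = -1
u₃ = -1 − 0.1·0 = -1
u₄ = -1 − 0.1·0 = -1
E′(u) at (-1) = 0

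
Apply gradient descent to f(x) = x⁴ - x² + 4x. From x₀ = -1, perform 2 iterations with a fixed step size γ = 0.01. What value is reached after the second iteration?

-1.03795168

f′(x) = 4x³ - 2x + 4
x₁ = -1 − 0.01·2 = -1.02
x₂ = -1.02 − 0.01·1.795168 = -1.03795168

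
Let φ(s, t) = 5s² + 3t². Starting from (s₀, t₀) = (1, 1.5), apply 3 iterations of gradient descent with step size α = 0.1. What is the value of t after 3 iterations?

0.096

∇φ = (10s, 6t)
Step 1: at (1, 1.5), ∇φ = (10, 9) → (1, 1.5) − 0.1·(10, 9) = (0, 0.6)
Step 2: at (0, 0.6), ∇φ = (0, 3.6) → (0, 0.6) − 0.1·(0, 3.6) = (0, 0.24)
Step 3: at (0, 0.24), ∇φ = (0, 1.44) → (0, 0.24) − 0.1·(0, 1.44) = (0, 0.096)
t = 0.096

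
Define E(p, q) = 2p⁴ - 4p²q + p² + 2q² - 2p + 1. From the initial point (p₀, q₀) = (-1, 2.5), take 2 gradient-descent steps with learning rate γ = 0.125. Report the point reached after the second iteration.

∇E = (8p³ - 8pq + 2p - 2, -4p² + 4q)
(p₁, q₁) = (-1, 2.5) − 0.125·(8, 6) = (-2, 1.75)
(p₂, q₂) = (-2, 1.75) − 0.125·(-42, -9) = (3.25, 2.875)

(3.25, 2.875)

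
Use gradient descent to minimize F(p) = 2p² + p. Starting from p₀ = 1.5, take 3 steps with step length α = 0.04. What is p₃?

F′(p) = 4p + 1
Step 1: F′(1.5) = 7; p₁ = 1.5 − 0.04·7 = 1.22
Step 2: F′(1.22) = 5.88; p₂ = 1.22 − 0.04·5.88 = 0.9848
Step 3: F′(0.9848) = 4.9392; p₃ = 0.9848 − 0.04·4.9392 = 0.787232

0.787232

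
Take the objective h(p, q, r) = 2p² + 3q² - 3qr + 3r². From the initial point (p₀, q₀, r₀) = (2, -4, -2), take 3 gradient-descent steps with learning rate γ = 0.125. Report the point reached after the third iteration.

(0.25, -0.73046875, -0.734375)

∇h = (4p, 6q - 3r, -3q + 6r)
(p₁, q₁, r₁) = (2, -4, -2) − 0.125·(8, -18, 0) = (1, -1.75, -2)
(p₂, q₂, r₂) = (1, -1.75, -2) − 0.125·(4, -4.5, -6.75) = (0.5, -1.1875, -1.15625)
(p₃, q₃, r₃) = (0.5, -1.1875, -1.15625) − 0.125·(2, -3.65625, -3.375) = (0.25, -0.73046875, -0.734375)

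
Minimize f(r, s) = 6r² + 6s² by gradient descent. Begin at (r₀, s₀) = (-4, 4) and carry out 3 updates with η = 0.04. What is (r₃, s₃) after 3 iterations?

∇f = (12r, 12s)
Step 1: at (-4, 4), ∇f = (-48, 48) → (-4, 4) − 0.04·(-48, 48) = (-2.08, 2.08)
Step 2: at (-2.08, 2.08), ∇f = (-24.96, 24.96) → (-2.08, 2.08) − 0.04·(-24.96, 24.96) = (-1.0816, 1.0816)
Step 3: at (-1.0816, 1.0816), ∇f = (-12.9792, 12.9792) → (-1.0816, 1.0816) − 0.04·(-12.9792, 12.9792) = (-0.562432, 0.562432)

(-0.562432, 0.562432)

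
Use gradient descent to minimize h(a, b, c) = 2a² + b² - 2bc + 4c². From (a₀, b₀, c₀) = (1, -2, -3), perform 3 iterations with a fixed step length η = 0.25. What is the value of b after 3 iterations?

-1.75

∇h = (4a, 2b - 2c, -2b + 8c)
Step 1: at (1, -2, -3), ∇h = (4, 2, -20) → (1, -2, -3) − 0.25·(4, 2, -20) = (0, -2.5, 2)
Step 2: at (0, -2.5, 2), ∇h = (0, -9, 21) → (0, -2.5, 2) − 0.25·(0, -9, 21) = (0, -0.25, -3.25)
Step 3: at (0, -0.25, -3.25), ∇h = (0, 6, -25.5) → (0, -0.25, -3.25) − 0.25·(0, 6, -25.5) = (0, -1.75, 3.125)
b = -1.75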